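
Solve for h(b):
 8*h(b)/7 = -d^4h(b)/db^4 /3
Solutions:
 h(b) = (C1*sin(6^(1/4)*7^(3/4)*b/7) + C2*cos(6^(1/4)*7^(3/4)*b/7))*exp(-6^(1/4)*7^(3/4)*b/7) + (C3*sin(6^(1/4)*7^(3/4)*b/7) + C4*cos(6^(1/4)*7^(3/4)*b/7))*exp(6^(1/4)*7^(3/4)*b/7)


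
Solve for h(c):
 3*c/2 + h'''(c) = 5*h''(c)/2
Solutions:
 h(c) = C1 + C2*c + C3*exp(5*c/2) + c^3/10 + 3*c^2/25


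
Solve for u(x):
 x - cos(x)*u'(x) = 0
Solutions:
 u(x) = C1 + Integral(x/cos(x), x)


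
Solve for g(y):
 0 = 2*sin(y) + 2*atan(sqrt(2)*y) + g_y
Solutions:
 g(y) = C1 - 2*y*atan(sqrt(2)*y) + sqrt(2)*log(2*y^2 + 1)/2 + 2*cos(y)


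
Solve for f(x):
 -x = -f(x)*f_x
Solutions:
 f(x) = -sqrt(C1 + x^2)
 f(x) = sqrt(C1 + x^2)


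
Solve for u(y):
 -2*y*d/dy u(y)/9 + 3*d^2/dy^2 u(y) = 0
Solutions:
 u(y) = C1 + C2*erfi(sqrt(3)*y/9)


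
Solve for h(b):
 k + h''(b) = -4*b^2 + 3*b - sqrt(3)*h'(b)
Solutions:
 h(b) = C1 + C2*exp(-sqrt(3)*b) - 4*sqrt(3)*b^3/9 + sqrt(3)*b^2/2 + 4*b^2/3 - sqrt(3)*b*k/3 - 8*sqrt(3)*b/9 - b


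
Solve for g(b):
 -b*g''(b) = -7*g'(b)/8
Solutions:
 g(b) = C1 + C2*b^(15/8)


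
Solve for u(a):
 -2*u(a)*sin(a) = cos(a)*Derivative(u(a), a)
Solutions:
 u(a) = C1*cos(a)^2


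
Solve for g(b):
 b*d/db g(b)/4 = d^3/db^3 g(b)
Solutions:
 g(b) = C1 + Integral(C2*airyai(2^(1/3)*b/2) + C3*airybi(2^(1/3)*b/2), b)


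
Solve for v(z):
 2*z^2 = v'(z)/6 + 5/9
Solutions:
 v(z) = C1 + 4*z^3 - 10*z/3


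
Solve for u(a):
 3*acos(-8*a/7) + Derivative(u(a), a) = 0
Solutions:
 u(a) = C1 - 3*a*acos(-8*a/7) - 3*sqrt(49 - 64*a^2)/8


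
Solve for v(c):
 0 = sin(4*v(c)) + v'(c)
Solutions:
 v(c) = -acos((-C1 - exp(8*c))/(C1 - exp(8*c)))/4 + pi/2
 v(c) = acos((-C1 - exp(8*c))/(C1 - exp(8*c)))/4


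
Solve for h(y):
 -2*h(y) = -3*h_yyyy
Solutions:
 h(y) = C1*exp(-2^(1/4)*3^(3/4)*y/3) + C2*exp(2^(1/4)*3^(3/4)*y/3) + C3*sin(2^(1/4)*3^(3/4)*y/3) + C4*cos(2^(1/4)*3^(3/4)*y/3)


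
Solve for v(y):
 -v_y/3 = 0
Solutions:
 v(y) = C1


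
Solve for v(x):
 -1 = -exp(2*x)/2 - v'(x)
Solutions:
 v(x) = C1 + x - exp(2*x)/4


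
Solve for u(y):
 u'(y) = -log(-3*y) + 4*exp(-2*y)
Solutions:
 u(y) = C1 - y*log(-y) + y*(1 - log(3)) - 2*exp(-2*y)


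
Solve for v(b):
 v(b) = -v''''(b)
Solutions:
 v(b) = (C1*sin(sqrt(2)*b/2) + C2*cos(sqrt(2)*b/2))*exp(-sqrt(2)*b/2) + (C3*sin(sqrt(2)*b/2) + C4*cos(sqrt(2)*b/2))*exp(sqrt(2)*b/2)


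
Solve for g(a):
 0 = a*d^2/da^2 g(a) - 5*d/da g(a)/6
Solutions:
 g(a) = C1 + C2*a^(11/6)


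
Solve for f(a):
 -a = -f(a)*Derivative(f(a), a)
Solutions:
 f(a) = -sqrt(C1 + a^2)
 f(a) = sqrt(C1 + a^2)


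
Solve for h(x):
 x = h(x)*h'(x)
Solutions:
 h(x) = -sqrt(C1 + x^2)
 h(x) = sqrt(C1 + x^2)


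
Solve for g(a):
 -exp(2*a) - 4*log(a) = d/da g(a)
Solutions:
 g(a) = C1 - 4*a*log(a) + 4*a - exp(2*a)/2


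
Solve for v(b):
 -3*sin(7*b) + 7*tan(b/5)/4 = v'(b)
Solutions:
 v(b) = C1 - 35*log(cos(b/5))/4 + 3*cos(7*b)/7


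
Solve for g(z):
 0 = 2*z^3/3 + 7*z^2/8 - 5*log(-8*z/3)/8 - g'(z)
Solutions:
 g(z) = C1 + z^4/6 + 7*z^3/24 - 5*z*log(-z)/8 + 5*z*(-3*log(2) + 1 + log(3))/8


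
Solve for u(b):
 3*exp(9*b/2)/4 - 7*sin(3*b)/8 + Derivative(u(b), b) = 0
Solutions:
 u(b) = C1 - exp(9*b/2)/6 - 7*cos(3*b)/24


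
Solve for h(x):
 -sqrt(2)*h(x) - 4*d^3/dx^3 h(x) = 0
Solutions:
 h(x) = C3*exp(-sqrt(2)*x/2) + (C1*sin(sqrt(6)*x/4) + C2*cos(sqrt(6)*x/4))*exp(sqrt(2)*x/4)


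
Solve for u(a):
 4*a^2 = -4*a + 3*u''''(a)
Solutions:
 u(a) = C1 + C2*a + C3*a^2 + C4*a^3 + a^6/270 + a^5/90


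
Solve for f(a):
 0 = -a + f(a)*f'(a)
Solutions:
 f(a) = -sqrt(C1 + a^2)
 f(a) = sqrt(C1 + a^2)


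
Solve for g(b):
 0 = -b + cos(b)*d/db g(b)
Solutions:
 g(b) = C1 + Integral(b/cos(b), b)


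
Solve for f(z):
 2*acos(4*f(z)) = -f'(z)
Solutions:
 Integral(1/acos(4*_y), (_y, f(z))) = C1 - 2*z


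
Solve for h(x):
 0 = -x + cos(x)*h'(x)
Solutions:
 h(x) = C1 + Integral(x/cos(x), x)


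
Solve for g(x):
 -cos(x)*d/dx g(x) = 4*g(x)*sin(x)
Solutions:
 g(x) = C1*cos(x)^4


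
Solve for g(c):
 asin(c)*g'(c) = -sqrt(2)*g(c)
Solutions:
 g(c) = C1*exp(-sqrt(2)*Integral(1/asin(c), c))


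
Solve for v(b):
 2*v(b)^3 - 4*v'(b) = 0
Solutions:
 v(b) = -sqrt(-1/(C1 + b))
 v(b) = sqrt(-1/(C1 + b))


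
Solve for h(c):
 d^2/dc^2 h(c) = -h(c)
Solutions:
 h(c) = C1*sin(c) + C2*cos(c)


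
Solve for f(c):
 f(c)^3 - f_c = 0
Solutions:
 f(c) = -sqrt(2)*sqrt(-1/(C1 + c))/2
 f(c) = sqrt(2)*sqrt(-1/(C1 + c))/2


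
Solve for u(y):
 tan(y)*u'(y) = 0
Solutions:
 u(y) = C1


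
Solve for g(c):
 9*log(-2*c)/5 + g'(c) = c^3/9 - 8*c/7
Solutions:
 g(c) = C1 + c^4/36 - 4*c^2/7 - 9*c*log(-c)/5 + 9*c*(1 - log(2))/5


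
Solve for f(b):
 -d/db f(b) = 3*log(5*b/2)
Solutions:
 f(b) = C1 - 3*b*log(b) + b*log(8/125) + 3*b


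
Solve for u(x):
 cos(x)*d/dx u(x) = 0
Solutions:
 u(x) = C1


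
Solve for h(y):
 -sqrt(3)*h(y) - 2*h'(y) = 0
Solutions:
 h(y) = C1*exp(-sqrt(3)*y/2)


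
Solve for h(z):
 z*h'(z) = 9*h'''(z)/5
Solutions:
 h(z) = C1 + Integral(C2*airyai(15^(1/3)*z/3) + C3*airybi(15^(1/3)*z/3), z)


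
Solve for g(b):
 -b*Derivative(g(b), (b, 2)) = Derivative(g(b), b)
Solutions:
 g(b) = C1 + C2*log(b)


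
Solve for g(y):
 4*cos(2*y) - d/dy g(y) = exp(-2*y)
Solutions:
 g(y) = C1 + 2*sin(2*y) + exp(-2*y)/2


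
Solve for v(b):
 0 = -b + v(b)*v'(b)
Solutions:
 v(b) = -sqrt(C1 + b^2)
 v(b) = sqrt(C1 + b^2)


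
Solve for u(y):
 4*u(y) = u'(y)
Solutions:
 u(y) = C1*exp(4*y)


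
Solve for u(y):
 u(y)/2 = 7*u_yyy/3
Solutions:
 u(y) = C3*exp(14^(2/3)*3^(1/3)*y/14) + (C1*sin(14^(2/3)*3^(5/6)*y/28) + C2*cos(14^(2/3)*3^(5/6)*y/28))*exp(-14^(2/3)*3^(1/3)*y/28)


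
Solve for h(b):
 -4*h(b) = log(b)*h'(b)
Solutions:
 h(b) = C1*exp(-4*li(b))


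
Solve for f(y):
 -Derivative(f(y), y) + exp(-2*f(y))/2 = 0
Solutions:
 f(y) = log(-sqrt(C1 + y))
 f(y) = log(C1 + y)/2


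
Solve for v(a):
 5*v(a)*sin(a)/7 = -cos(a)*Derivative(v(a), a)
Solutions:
 v(a) = C1*cos(a)^(5/7)


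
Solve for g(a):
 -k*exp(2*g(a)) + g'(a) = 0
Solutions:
 g(a) = log(-sqrt(-1/(C1 + a*k))) - log(2)/2
 g(a) = log(-1/(C1 + a*k))/2 - log(2)/2


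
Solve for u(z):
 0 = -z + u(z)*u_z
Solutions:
 u(z) = -sqrt(C1 + z^2)
 u(z) = sqrt(C1 + z^2)


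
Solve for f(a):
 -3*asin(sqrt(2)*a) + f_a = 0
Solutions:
 f(a) = C1 + 3*a*asin(sqrt(2)*a) + 3*sqrt(2)*sqrt(1 - 2*a^2)/2


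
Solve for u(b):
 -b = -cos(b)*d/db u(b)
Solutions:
 u(b) = C1 + Integral(b/cos(b), b)


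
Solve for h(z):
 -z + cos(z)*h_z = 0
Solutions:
 h(z) = C1 + Integral(z/cos(z), z)


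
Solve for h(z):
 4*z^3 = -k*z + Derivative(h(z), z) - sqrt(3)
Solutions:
 h(z) = C1 + k*z^2/2 + z^4 + sqrt(3)*z


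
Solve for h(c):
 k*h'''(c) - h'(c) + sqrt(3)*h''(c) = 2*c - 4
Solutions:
 h(c) = C1 + C2*exp(c*(sqrt(4*k + 3) - sqrt(3))/(2*k)) + C3*exp(-c*(sqrt(4*k + 3) + sqrt(3))/(2*k)) - c^2 - 2*sqrt(3)*c + 4*c


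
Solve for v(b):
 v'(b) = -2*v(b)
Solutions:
 v(b) = C1*exp(-2*b)


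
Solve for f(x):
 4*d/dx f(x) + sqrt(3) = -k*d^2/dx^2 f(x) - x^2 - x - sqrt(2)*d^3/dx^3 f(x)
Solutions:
 f(x) = C1 + C2*exp(sqrt(2)*x*(-k + sqrt(k^2 - 16*sqrt(2)))/4) + C3*exp(-sqrt(2)*x*(k + sqrt(k^2 - 16*sqrt(2)))/4) - k^2*x/32 + k*x^2/16 + k*x/16 - x^3/12 - x^2/8 - sqrt(3)*x/4 + sqrt(2)*x/8


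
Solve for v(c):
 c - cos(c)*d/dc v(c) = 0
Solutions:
 v(c) = C1 + Integral(c/cos(c), c)


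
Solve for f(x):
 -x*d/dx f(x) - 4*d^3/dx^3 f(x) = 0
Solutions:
 f(x) = C1 + Integral(C2*airyai(-2^(1/3)*x/2) + C3*airybi(-2^(1/3)*x/2), x)


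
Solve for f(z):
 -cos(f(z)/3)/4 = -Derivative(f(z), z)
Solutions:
 -z/4 - 3*log(sin(f(z)/3) - 1)/2 + 3*log(sin(f(z)/3) + 1)/2 = C1


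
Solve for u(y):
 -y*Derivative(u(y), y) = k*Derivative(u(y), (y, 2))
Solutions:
 u(y) = C1 + C2*sqrt(k)*erf(sqrt(2)*y*sqrt(1/k)/2)


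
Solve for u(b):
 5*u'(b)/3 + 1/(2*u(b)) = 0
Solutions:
 u(b) = -sqrt(C1 - 15*b)/5
 u(b) = sqrt(C1 - 15*b)/5


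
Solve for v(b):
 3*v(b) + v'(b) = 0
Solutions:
 v(b) = C1*exp(-3*b)


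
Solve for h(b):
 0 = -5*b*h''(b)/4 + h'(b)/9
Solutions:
 h(b) = C1 + C2*b^(49/45)


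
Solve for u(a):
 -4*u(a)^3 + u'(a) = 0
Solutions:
 u(a) = -sqrt(2)*sqrt(-1/(C1 + 4*a))/2
 u(a) = sqrt(2)*sqrt(-1/(C1 + 4*a))/2


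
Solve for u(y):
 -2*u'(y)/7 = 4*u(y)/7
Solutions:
 u(y) = C1*exp(-2*y)


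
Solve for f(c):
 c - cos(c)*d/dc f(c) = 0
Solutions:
 f(c) = C1 + Integral(c/cos(c), c)


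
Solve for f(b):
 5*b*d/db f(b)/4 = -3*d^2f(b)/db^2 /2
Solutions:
 f(b) = C1 + C2*erf(sqrt(15)*b/6)


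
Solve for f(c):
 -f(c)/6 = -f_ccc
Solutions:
 f(c) = C3*exp(6^(2/3)*c/6) + (C1*sin(2^(2/3)*3^(1/6)*c/4) + C2*cos(2^(2/3)*3^(1/6)*c/4))*exp(-6^(2/3)*c/12)


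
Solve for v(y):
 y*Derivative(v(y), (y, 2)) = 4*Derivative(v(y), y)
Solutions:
 v(y) = C1 + C2*y^5


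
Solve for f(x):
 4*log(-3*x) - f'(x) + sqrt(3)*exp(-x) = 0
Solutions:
 f(x) = C1 + 4*x*log(-x) + 4*x*(-1 + log(3)) - sqrt(3)*exp(-x)


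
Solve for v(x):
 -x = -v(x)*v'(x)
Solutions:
 v(x) = -sqrt(C1 + x^2)
 v(x) = sqrt(C1 + x^2)


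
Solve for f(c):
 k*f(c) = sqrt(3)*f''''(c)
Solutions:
 f(c) = C1*exp(-3^(7/8)*c*k^(1/4)/3) + C2*exp(3^(7/8)*c*k^(1/4)/3) + C3*exp(-3^(7/8)*I*c*k^(1/4)/3) + C4*exp(3^(7/8)*I*c*k^(1/4)/3)


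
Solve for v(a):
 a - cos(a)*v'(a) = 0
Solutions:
 v(a) = C1 + Integral(a/cos(a), a)


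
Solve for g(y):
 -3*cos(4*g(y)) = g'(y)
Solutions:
 g(y) = -asin((C1 + exp(24*y))/(C1 - exp(24*y)))/4 + pi/4
 g(y) = asin((C1 + exp(24*y))/(C1 - exp(24*y)))/4


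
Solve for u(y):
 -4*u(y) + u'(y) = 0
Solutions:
 u(y) = C1*exp(4*y)


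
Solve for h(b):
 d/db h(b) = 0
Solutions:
 h(b) = C1


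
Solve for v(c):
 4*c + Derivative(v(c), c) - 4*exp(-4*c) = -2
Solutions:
 v(c) = C1 - 2*c^2 - 2*c - exp(-4*c)


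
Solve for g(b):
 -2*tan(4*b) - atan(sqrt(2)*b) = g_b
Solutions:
 g(b) = C1 - b*atan(sqrt(2)*b) + sqrt(2)*log(2*b^2 + 1)/4 + log(cos(4*b))/2


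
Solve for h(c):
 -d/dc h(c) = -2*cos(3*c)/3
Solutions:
 h(c) = C1 + 2*sin(3*c)/9


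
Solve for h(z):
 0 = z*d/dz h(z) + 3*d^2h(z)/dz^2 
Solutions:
 h(z) = C1 + C2*erf(sqrt(6)*z/6)


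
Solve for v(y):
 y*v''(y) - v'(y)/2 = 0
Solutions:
 v(y) = C1 + C2*y^(3/2)


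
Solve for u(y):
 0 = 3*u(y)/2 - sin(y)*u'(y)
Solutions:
 u(y) = C1*(cos(y) - 1)^(3/4)/(cos(y) + 1)^(3/4)


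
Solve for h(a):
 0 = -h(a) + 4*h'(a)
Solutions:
 h(a) = C1*exp(a/4)


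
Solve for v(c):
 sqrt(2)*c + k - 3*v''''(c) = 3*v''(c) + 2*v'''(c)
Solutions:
 v(c) = C1 + C2*c + sqrt(2)*c^3/18 + c^2*(3*k - 2*sqrt(2))/18 + (C3*sin(2*sqrt(2)*c/3) + C4*cos(2*sqrt(2)*c/3))*exp(-c/3)


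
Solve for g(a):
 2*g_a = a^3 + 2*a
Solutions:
 g(a) = C1 + a^4/8 + a^2/2


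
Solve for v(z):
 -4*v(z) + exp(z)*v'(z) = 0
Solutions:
 v(z) = C1*exp(-4*exp(-z))


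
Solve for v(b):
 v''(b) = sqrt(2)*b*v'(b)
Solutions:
 v(b) = C1 + C2*erfi(2^(3/4)*b/2)


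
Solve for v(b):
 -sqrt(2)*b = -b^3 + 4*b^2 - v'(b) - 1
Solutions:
 v(b) = C1 - b^4/4 + 4*b^3/3 + sqrt(2)*b^2/2 - b


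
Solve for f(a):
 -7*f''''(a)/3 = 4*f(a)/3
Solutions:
 f(a) = (C1*sin(7^(3/4)*a/7) + C2*cos(7^(3/4)*a/7))*exp(-7^(3/4)*a/7) + (C3*sin(7^(3/4)*a/7) + C4*cos(7^(3/4)*a/7))*exp(7^(3/4)*a/7)


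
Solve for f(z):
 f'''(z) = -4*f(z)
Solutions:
 f(z) = C3*exp(-2^(2/3)*z) + (C1*sin(2^(2/3)*sqrt(3)*z/2) + C2*cos(2^(2/3)*sqrt(3)*z/2))*exp(2^(2/3)*z/2)


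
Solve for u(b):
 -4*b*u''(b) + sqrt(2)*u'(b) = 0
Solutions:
 u(b) = C1 + C2*b^(sqrt(2)/4 + 1)


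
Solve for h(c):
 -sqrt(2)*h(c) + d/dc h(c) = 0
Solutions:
 h(c) = C1*exp(sqrt(2)*c)


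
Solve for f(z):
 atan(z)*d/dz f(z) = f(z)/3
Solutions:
 f(z) = C1*exp(Integral(1/atan(z), z)/3)


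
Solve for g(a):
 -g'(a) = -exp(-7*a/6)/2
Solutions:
 g(a) = C1 - 3*exp(-7*a/6)/7


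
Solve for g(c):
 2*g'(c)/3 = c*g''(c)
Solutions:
 g(c) = C1 + C2*c^(5/3)


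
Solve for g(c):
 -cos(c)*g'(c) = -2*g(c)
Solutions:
 g(c) = C1*(sin(c) + 1)/(sin(c) - 1)


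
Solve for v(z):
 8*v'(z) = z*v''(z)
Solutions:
 v(z) = C1 + C2*z^9


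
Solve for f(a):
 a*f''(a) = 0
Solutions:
 f(a) = C1 + C2*a


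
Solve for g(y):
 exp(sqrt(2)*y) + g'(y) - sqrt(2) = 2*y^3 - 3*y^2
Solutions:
 g(y) = C1 + y^4/2 - y^3 + sqrt(2)*y - sqrt(2)*exp(sqrt(2)*y)/2


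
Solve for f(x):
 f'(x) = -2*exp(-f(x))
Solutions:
 f(x) = log(C1 - 2*x)


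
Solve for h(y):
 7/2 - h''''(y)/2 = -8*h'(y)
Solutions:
 h(y) = C1 + C4*exp(2*2^(1/3)*y) - 7*y/16 + (C2*sin(2^(1/3)*sqrt(3)*y) + C3*cos(2^(1/3)*sqrt(3)*y))*exp(-2^(1/3)*y)


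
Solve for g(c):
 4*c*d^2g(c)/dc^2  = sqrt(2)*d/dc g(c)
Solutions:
 g(c) = C1 + C2*c^(sqrt(2)/4 + 1)


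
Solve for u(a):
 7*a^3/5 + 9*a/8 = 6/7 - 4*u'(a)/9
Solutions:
 u(a) = C1 - 63*a^4/80 - 81*a^2/64 + 27*a/14


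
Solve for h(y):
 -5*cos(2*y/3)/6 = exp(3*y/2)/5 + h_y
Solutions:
 h(y) = C1 - 2*exp(3*y/2)/15 - 5*sin(2*y/3)/4


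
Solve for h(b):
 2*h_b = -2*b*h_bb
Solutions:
 h(b) = C1 + C2*log(b)


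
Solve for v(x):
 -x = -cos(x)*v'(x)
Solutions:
 v(x) = C1 + Integral(x/cos(x), x)


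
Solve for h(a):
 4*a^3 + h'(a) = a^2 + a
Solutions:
 h(a) = C1 - a^4 + a^3/3 + a^2/2


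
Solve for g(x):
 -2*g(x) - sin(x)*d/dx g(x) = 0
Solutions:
 g(x) = C1*(cos(x) + 1)/(cos(x) - 1)


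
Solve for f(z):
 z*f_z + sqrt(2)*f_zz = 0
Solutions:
 f(z) = C1 + C2*erf(2^(1/4)*z/2)


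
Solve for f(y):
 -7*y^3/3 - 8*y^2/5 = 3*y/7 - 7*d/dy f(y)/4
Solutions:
 f(y) = C1 + y^4/3 + 32*y^3/105 + 6*y^2/49


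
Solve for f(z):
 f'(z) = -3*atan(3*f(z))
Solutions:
 Integral(1/atan(3*_y), (_y, f(z))) = C1 - 3*z


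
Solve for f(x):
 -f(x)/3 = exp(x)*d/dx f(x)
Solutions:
 f(x) = C1*exp(exp(-x)/3)


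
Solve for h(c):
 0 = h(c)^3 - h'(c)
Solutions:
 h(c) = -sqrt(2)*sqrt(-1/(C1 + c))/2
 h(c) = sqrt(2)*sqrt(-1/(C1 + c))/2


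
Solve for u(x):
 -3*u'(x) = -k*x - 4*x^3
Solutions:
 u(x) = C1 + k*x^2/6 + x^4/3


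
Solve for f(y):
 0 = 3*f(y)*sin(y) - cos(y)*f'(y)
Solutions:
 f(y) = C1/cos(y)^3


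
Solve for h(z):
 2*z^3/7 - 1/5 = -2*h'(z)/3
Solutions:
 h(z) = C1 - 3*z^4/28 + 3*z/10


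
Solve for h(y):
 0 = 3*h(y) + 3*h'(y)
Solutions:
 h(y) = C1*exp(-y)


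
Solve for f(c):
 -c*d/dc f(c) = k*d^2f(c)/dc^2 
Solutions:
 f(c) = C1 + C2*sqrt(k)*erf(sqrt(2)*c*sqrt(1/k)/2)


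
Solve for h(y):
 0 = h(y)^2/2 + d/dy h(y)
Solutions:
 h(y) = 2/(C1 + y)


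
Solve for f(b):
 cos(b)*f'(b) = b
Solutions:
 f(b) = C1 + Integral(b/cos(b), b)


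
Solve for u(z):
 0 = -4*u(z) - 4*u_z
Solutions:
 u(z) = C1*exp(-z)


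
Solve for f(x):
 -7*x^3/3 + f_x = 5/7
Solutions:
 f(x) = C1 + 7*x^4/12 + 5*x/7


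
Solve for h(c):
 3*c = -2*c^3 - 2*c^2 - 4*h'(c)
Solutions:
 h(c) = C1 - c^4/8 - c^3/6 - 3*c^2/8


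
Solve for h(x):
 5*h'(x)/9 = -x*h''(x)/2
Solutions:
 h(x) = C1 + C2/x^(1/9)


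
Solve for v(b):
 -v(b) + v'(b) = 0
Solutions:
 v(b) = C1*exp(b)


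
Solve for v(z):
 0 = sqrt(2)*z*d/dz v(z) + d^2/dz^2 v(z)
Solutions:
 v(z) = C1 + C2*erf(2^(3/4)*z/2)


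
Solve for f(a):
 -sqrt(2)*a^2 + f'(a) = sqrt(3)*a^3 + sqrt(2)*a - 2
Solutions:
 f(a) = C1 + sqrt(3)*a^4/4 + sqrt(2)*a^3/3 + sqrt(2)*a^2/2 - 2*a


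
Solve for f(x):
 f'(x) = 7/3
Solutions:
 f(x) = C1 + 7*x/3


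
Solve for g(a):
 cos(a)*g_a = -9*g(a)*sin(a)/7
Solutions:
 g(a) = C1*cos(a)^(9/7)


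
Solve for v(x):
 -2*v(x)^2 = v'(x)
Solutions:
 v(x) = 1/(C1 + 2*x)


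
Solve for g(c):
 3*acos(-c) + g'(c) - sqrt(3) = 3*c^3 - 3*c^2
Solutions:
 g(c) = C1 + 3*c^4/4 - c^3 - 3*c*acos(-c) + sqrt(3)*c - 3*sqrt(1 - c^2)


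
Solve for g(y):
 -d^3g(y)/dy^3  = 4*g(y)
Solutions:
 g(y) = C3*exp(-2^(2/3)*y) + (C1*sin(2^(2/3)*sqrt(3)*y/2) + C2*cos(2^(2/3)*sqrt(3)*y/2))*exp(2^(2/3)*y/2)


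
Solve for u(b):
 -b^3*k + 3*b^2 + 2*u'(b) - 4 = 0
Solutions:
 u(b) = C1 + b^4*k/8 - b^3/2 + 2*b


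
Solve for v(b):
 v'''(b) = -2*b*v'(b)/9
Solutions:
 v(b) = C1 + Integral(C2*airyai(-6^(1/3)*b/3) + C3*airybi(-6^(1/3)*b/3), b)


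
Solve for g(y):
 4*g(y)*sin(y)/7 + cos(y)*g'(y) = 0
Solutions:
 g(y) = C1*cos(y)^(4/7)


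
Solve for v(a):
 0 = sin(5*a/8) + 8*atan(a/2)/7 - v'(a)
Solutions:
 v(a) = C1 + 8*a*atan(a/2)/7 - 8*log(a^2 + 4)/7 - 8*cos(5*a/8)/5


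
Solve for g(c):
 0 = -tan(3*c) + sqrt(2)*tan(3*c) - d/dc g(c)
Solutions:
 g(c) = C1 - sqrt(2)*log(cos(3*c))/3 + log(cos(3*c))/3


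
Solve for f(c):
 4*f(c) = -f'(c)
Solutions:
 f(c) = C1*exp(-4*c)


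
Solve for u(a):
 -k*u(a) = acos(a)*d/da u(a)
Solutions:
 u(a) = C1*exp(-k*Integral(1/acos(a), a))


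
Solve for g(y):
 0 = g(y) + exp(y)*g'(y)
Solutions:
 g(y) = C1*exp(exp(-y))


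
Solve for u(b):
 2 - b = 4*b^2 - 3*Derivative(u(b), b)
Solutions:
 u(b) = C1 + 4*b^3/9 + b^2/6 - 2*b/3


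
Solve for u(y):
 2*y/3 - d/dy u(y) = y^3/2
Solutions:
 u(y) = C1 - y^4/8 + y^2/3


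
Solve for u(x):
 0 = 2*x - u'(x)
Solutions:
 u(x) = C1 + x^2


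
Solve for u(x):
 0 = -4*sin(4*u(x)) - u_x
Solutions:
 u(x) = -acos((-C1 - exp(32*x))/(C1 - exp(32*x)))/4 + pi/2
 u(x) = acos((-C1 - exp(32*x))/(C1 - exp(32*x)))/4


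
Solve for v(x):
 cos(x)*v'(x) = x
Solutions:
 v(x) = C1 + Integral(x/cos(x), x)


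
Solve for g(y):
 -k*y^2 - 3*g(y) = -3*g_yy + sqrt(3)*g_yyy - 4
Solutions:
 g(y) = C1*exp(y*(2*2^(1/3)*3^(2/3)/(3*sqrt(15) + 7*sqrt(3))^(1/3) + 2^(2/3)*3^(1/3)*(3*sqrt(15) + 7*sqrt(3))^(1/3) + 4*sqrt(3))/12)*sin(2^(1/3)*3^(1/6)*y*(-2^(1/3)*3^(2/3)*(3*sqrt(15) + 7*sqrt(3))^(1/3) + 6/(3*sqrt(15) + 7*sqrt(3))^(1/3))/12) + C2*exp(y*(2*2^(1/3)*3^(2/3)/(3*sqrt(15) + 7*sqrt(3))^(1/3) + 2^(2/3)*3^(1/3)*(3*sqrt(15) + 7*sqrt(3))^(1/3) + 4*sqrt(3))/12)*cos(2^(1/3)*3^(1/6)*y*(-2^(1/3)*3^(2/3)*(3*sqrt(15) + 7*sqrt(3))^(1/3) + 6/(3*sqrt(15) + 7*sqrt(3))^(1/3))/12) + C3*exp(y*(-2^(2/3)*3^(1/3)*(3*sqrt(15) + 7*sqrt(3))^(1/3) - 2*2^(1/3)*3^(2/3)/(3*sqrt(15) + 7*sqrt(3))^(1/3) + 2*sqrt(3))/6) - k*y^2/3 - 2*k/3 + 4/3


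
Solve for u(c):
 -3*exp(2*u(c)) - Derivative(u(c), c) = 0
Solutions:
 u(c) = log(-sqrt(-1/(C1 - 3*c))) - log(2)/2
 u(c) = log(-1/(C1 - 3*c))/2 - log(2)/2


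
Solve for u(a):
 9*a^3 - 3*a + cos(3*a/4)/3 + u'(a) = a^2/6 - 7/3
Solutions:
 u(a) = C1 - 9*a^4/4 + a^3/18 + 3*a^2/2 - 7*a/3 - 4*sin(3*a/4)/9


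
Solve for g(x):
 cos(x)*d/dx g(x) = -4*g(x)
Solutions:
 g(x) = C1*(sin(x)^2 - 2*sin(x) + 1)/(sin(x)^2 + 2*sin(x) + 1)


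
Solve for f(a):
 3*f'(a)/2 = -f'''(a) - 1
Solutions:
 f(a) = C1 + C2*sin(sqrt(6)*a/2) + C3*cos(sqrt(6)*a/2) - 2*a/3


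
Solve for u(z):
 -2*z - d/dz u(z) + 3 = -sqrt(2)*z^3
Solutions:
 u(z) = C1 + sqrt(2)*z^4/4 - z^2 + 3*z


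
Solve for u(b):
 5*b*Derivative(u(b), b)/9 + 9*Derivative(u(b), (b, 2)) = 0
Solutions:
 u(b) = C1 + C2*erf(sqrt(10)*b/18)


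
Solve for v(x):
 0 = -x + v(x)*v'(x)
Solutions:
 v(x) = -sqrt(C1 + x^2)
 v(x) = sqrt(C1 + x^2)


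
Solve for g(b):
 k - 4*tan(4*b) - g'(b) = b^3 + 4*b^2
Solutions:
 g(b) = C1 - b^4/4 - 4*b^3/3 + b*k + log(cos(4*b))


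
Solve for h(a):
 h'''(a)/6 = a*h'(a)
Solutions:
 h(a) = C1 + Integral(C2*airyai(6^(1/3)*a) + C3*airybi(6^(1/3)*a), a)


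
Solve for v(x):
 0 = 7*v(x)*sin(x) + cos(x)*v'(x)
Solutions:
 v(x) = C1*cos(x)^7


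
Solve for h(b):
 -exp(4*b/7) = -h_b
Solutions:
 h(b) = C1 + 7*exp(4*b/7)/4


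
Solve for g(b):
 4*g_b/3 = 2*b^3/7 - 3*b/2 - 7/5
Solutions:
 g(b) = C1 + 3*b^4/56 - 9*b^2/16 - 21*b/20


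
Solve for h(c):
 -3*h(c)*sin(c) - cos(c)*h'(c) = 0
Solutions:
 h(c) = C1*cos(c)^3


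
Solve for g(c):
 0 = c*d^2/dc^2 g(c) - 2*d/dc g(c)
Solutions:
 g(c) = C1 + C2*c^3


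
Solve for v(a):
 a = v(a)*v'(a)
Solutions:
 v(a) = -sqrt(C1 + a^2)
 v(a) = sqrt(C1 + a^2)


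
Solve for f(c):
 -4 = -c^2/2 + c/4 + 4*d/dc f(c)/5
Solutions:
 f(c) = C1 + 5*c^3/24 - 5*c^2/32 - 5*c


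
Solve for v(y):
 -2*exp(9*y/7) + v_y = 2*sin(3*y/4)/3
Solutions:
 v(y) = C1 + 14*exp(9*y/7)/9 - 8*cos(3*y/4)/9


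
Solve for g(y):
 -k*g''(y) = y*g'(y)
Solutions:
 g(y) = C1 + C2*sqrt(k)*erf(sqrt(2)*y*sqrt(1/k)/2)


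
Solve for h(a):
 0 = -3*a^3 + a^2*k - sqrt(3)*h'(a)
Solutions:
 h(a) = C1 - sqrt(3)*a^4/4 + sqrt(3)*a^3*k/9


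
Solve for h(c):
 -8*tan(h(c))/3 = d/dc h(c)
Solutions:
 h(c) = pi - asin(C1*exp(-8*c/3))
 h(c) = asin(C1*exp(-8*c/3))


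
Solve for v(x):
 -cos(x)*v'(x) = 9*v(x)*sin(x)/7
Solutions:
 v(x) = C1*cos(x)^(9/7)


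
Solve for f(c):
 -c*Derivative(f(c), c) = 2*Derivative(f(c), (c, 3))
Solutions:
 f(c) = C1 + Integral(C2*airyai(-2^(2/3)*c/2) + C3*airybi(-2^(2/3)*c/2), c)


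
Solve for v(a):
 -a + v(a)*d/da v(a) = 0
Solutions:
 v(a) = -sqrt(C1 + a^2)
 v(a) = sqrt(C1 + a^2)


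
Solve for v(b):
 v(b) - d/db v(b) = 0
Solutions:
 v(b) = C1*exp(b)


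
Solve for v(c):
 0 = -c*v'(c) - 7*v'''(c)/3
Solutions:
 v(c) = C1 + Integral(C2*airyai(-3^(1/3)*7^(2/3)*c/7) + C3*airybi(-3^(1/3)*7^(2/3)*c/7), c)


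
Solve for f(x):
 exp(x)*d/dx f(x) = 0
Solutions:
 f(x) = C1


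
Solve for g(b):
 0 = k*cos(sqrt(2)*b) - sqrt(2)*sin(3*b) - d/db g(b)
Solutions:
 g(b) = C1 + sqrt(2)*k*sin(sqrt(2)*b)/2 + sqrt(2)*cos(3*b)/3


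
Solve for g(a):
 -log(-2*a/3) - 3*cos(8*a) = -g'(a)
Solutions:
 g(a) = C1 + a*log(-a) - a*log(3) - a + a*log(2) + 3*sin(8*a)/8


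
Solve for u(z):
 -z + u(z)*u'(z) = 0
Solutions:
 u(z) = -sqrt(C1 + z^2)
 u(z) = sqrt(C1 + z^2)


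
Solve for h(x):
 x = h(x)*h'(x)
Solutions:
 h(x) = -sqrt(C1 + x^2)
 h(x) = sqrt(C1 + x^2)


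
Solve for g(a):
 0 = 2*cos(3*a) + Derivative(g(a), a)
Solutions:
 g(a) = C1 - 2*sin(3*a)/3


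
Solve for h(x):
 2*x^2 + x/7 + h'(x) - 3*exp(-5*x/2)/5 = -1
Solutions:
 h(x) = C1 - 2*x^3/3 - x^2/14 - x - 6*exp(-5*x/2)/25


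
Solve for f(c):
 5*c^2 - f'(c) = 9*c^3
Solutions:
 f(c) = C1 - 9*c^4/4 + 5*c^3/3


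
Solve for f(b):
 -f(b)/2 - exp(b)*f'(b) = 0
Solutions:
 f(b) = C1*exp(exp(-b)/2)


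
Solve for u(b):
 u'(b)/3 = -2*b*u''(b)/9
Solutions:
 u(b) = C1 + C2/sqrt(b)


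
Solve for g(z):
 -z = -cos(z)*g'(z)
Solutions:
 g(z) = C1 + Integral(z/cos(z), z)


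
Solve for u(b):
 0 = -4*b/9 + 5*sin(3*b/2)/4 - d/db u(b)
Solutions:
 u(b) = C1 - 2*b^2/9 - 5*cos(3*b/2)/6


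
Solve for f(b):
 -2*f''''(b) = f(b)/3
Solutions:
 f(b) = (C1*sin(2^(1/4)*3^(3/4)*b/6) + C2*cos(2^(1/4)*3^(3/4)*b/6))*exp(-2^(1/4)*3^(3/4)*b/6) + (C3*sin(2^(1/4)*3^(3/4)*b/6) + C4*cos(2^(1/4)*3^(3/4)*b/6))*exp(2^(1/4)*3^(3/4)*b/6)


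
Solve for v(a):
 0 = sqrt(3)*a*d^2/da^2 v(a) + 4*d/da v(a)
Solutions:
 v(a) = C1 + C2*a^(1 - 4*sqrt(3)/3)


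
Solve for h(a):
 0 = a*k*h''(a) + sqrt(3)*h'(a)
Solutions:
 h(a) = C1 + a^(((re(k) - sqrt(3))*re(k) + im(k)^2)/(re(k)^2 + im(k)^2))*(C2*sin(sqrt(3)*log(a)*Abs(im(k))/(re(k)^2 + im(k)^2)) + C3*cos(sqrt(3)*log(a)*im(k)/(re(k)^2 + im(k)^2)))


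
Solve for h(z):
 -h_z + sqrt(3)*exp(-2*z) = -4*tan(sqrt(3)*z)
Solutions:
 h(z) = C1 + 2*sqrt(3)*log(tan(sqrt(3)*z)^2 + 1)/3 - sqrt(3)*exp(-2*z)/2


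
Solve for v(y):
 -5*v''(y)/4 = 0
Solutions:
 v(y) = C1 + C2*y


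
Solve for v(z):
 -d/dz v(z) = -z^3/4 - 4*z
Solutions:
 v(z) = C1 + z^4/16 + 2*z^2


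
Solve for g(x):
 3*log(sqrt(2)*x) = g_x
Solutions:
 g(x) = C1 + 3*x*log(x) - 3*x + 3*x*log(2)/2


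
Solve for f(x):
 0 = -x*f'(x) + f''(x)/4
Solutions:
 f(x) = C1 + C2*erfi(sqrt(2)*x)


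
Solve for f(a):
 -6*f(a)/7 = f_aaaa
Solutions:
 f(a) = (C1*sin(14^(3/4)*3^(1/4)*a/14) + C2*cos(14^(3/4)*3^(1/4)*a/14))*exp(-14^(3/4)*3^(1/4)*a/14) + (C3*sin(14^(3/4)*3^(1/4)*a/14) + C4*cos(14^(3/4)*3^(1/4)*a/14))*exp(14^(3/4)*3^(1/4)*a/14)


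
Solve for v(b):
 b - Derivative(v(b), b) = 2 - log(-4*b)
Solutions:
 v(b) = C1 + b^2/2 + b*log(-b) + b*(-3 + 2*log(2))


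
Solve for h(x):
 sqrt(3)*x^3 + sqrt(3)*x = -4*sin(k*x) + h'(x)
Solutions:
 h(x) = C1 + sqrt(3)*x^4/4 + sqrt(3)*x^2/2 - 4*cos(k*x)/k


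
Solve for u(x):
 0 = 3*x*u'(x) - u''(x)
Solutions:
 u(x) = C1 + C2*erfi(sqrt(6)*x/2)


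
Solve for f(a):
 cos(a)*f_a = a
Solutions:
 f(a) = C1 + Integral(a/cos(a), a)


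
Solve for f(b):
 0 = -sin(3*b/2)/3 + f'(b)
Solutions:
 f(b) = C1 - 2*cos(3*b/2)/9


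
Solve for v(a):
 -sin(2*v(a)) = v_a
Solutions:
 v(a) = pi - acos((-C1 - exp(4*a))/(C1 - exp(4*a)))/2
 v(a) = acos((-C1 - exp(4*a))/(C1 - exp(4*a)))/2


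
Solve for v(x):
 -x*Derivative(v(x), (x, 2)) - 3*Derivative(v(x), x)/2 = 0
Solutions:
 v(x) = C1 + C2/sqrt(x)


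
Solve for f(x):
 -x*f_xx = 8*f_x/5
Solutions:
 f(x) = C1 + C2/x^(3/5)


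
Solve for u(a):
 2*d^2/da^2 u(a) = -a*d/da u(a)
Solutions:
 u(a) = C1 + C2*erf(a/2)


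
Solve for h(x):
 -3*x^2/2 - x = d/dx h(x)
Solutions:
 h(x) = C1 - x^3/2 - x^2/2


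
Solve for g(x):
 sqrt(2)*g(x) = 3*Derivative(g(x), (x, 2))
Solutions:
 g(x) = C1*exp(-2^(1/4)*sqrt(3)*x/3) + C2*exp(2^(1/4)*sqrt(3)*x/3)


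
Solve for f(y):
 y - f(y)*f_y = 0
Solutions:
 f(y) = -sqrt(C1 + y^2)
 f(y) = sqrt(C1 + y^2)


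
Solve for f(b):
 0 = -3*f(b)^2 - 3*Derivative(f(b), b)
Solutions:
 f(b) = 1/(C1 + b)


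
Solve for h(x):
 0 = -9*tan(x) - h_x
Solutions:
 h(x) = C1 + 9*log(cos(x))


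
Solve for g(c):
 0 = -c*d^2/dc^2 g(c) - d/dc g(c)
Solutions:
 g(c) = C1 + C2*log(c)


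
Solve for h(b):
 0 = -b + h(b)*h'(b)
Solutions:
 h(b) = -sqrt(C1 + b^2)
 h(b) = sqrt(C1 + b^2)


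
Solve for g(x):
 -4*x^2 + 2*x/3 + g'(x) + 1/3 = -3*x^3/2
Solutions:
 g(x) = C1 - 3*x^4/8 + 4*x^3/3 - x^2/3 - x/3


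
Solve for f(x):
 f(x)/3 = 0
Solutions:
 f(x) = 0


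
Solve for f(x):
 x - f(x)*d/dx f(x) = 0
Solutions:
 f(x) = -sqrt(C1 + x^2)
 f(x) = sqrt(C1 + x^2)


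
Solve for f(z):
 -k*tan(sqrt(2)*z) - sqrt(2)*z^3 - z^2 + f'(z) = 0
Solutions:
 f(z) = C1 - sqrt(2)*k*log(cos(sqrt(2)*z))/2 + sqrt(2)*z^4/4 + z^3/3


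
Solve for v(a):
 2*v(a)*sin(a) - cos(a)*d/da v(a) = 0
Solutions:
 v(a) = C1/cos(a)^2


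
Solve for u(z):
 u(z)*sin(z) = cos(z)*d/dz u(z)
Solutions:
 u(z) = C1/cos(z)


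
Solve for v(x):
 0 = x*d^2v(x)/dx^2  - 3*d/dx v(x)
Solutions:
 v(x) = C1 + C2*x^4


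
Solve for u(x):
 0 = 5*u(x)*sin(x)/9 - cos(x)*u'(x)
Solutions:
 u(x) = C1/cos(x)^(5/9)


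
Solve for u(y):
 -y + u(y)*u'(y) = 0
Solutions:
 u(y) = -sqrt(C1 + y^2)
 u(y) = sqrt(C1 + y^2)


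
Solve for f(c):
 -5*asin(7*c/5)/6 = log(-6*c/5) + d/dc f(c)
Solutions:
 f(c) = C1 - c*log(-c) - 5*c*asin(7*c/5)/6 - c*log(6) + c + c*log(5) - 5*sqrt(25 - 49*c^2)/42


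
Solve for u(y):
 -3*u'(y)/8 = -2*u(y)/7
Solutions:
 u(y) = C1*exp(16*y/21)


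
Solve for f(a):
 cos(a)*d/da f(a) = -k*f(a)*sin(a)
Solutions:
 f(a) = C1*exp(k*log(cos(a)))


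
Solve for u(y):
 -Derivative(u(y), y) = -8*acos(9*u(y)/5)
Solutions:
 Integral(1/acos(9*_y/5), (_y, u(y))) = C1 + 8*y


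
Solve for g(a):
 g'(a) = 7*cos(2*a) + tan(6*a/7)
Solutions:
 g(a) = C1 - 7*log(cos(6*a/7))/6 + 7*sin(2*a)/2


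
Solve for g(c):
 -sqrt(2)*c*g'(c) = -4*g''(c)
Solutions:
 g(c) = C1 + C2*erfi(2^(3/4)*c/4)


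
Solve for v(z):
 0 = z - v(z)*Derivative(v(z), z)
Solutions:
 v(z) = -sqrt(C1 + z^2)
 v(z) = sqrt(C1 + z^2)


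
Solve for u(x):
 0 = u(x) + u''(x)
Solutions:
 u(x) = C1*sin(x) + C2*cos(x)


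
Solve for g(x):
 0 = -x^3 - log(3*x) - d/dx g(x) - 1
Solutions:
 g(x) = C1 - x^4/4 - x*log(x) - x*log(3)


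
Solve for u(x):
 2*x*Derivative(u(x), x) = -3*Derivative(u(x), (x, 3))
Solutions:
 u(x) = C1 + Integral(C2*airyai(-2^(1/3)*3^(2/3)*x/3) + C3*airybi(-2^(1/3)*3^(2/3)*x/3), x)


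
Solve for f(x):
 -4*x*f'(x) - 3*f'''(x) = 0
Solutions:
 f(x) = C1 + Integral(C2*airyai(-6^(2/3)*x/3) + C3*airybi(-6^(2/3)*x/3), x)


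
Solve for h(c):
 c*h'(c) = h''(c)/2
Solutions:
 h(c) = C1 + C2*erfi(c)


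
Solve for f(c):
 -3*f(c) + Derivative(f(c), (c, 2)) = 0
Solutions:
 f(c) = C1*exp(-sqrt(3)*c) + C2*exp(sqrt(3)*c)


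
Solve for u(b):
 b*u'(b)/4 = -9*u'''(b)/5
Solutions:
 u(b) = C1 + Integral(C2*airyai(-30^(1/3)*b/6) + C3*airybi(-30^(1/3)*b/6), b)


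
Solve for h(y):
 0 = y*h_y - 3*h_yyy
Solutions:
 h(y) = C1 + Integral(C2*airyai(3^(2/3)*y/3) + C3*airybi(3^(2/3)*y/3), y)


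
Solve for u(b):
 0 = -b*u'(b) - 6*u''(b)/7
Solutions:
 u(b) = C1 + C2*erf(sqrt(21)*b/6)


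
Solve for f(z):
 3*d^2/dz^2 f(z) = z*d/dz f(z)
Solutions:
 f(z) = C1 + C2*erfi(sqrt(6)*z/6)


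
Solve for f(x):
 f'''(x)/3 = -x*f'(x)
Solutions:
 f(x) = C1 + Integral(C2*airyai(-3^(1/3)*x) + C3*airybi(-3^(1/3)*x), x)


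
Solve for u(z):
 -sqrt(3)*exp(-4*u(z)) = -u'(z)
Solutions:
 u(z) = log(-I*(C1 + 4*sqrt(3)*z)^(1/4))
 u(z) = log(I*(C1 + 4*sqrt(3)*z)^(1/4))
 u(z) = log(-(C1 + 4*sqrt(3)*z)^(1/4))
 u(z) = log(C1 + 4*sqrt(3)*z)/4


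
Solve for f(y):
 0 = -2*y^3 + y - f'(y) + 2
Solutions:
 f(y) = C1 - y^4/2 + y^2/2 + 2*y


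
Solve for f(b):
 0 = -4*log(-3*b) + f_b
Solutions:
 f(b) = C1 + 4*b*log(-b) + 4*b*(-1 + log(3))


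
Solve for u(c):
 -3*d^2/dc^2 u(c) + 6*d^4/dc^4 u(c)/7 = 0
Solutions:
 u(c) = C1 + C2*c + C3*exp(-sqrt(14)*c/2) + C4*exp(sqrt(14)*c/2)


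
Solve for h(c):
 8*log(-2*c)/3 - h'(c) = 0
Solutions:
 h(c) = C1 + 8*c*log(-c)/3 + 8*c*(-1 + log(2))/3


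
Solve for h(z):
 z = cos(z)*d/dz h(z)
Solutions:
 h(z) = C1 + Integral(z/cos(z), z)


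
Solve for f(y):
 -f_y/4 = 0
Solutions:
 f(y) = C1


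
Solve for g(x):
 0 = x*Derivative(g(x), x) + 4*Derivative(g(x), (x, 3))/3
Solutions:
 g(x) = C1 + Integral(C2*airyai(-6^(1/3)*x/2) + C3*airybi(-6^(1/3)*x/2), x)


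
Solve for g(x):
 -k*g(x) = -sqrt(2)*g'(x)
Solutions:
 g(x) = C1*exp(sqrt(2)*k*x/2)


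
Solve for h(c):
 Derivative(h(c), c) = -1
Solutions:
 h(c) = C1 - c


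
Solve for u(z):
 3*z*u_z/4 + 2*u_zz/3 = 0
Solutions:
 u(z) = C1 + C2*erf(3*z/4)


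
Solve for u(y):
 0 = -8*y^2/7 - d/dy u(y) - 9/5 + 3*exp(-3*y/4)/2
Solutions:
 u(y) = C1 - 8*y^3/21 - 9*y/5 - 2*exp(-3*y/4)


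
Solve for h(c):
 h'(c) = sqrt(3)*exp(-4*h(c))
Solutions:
 h(c) = log(-I*(C1 + 4*sqrt(3)*c)^(1/4))
 h(c) = log(I*(C1 + 4*sqrt(3)*c)^(1/4))
 h(c) = log(-(C1 + 4*sqrt(3)*c)^(1/4))
 h(c) = log(C1 + 4*sqrt(3)*c)/4


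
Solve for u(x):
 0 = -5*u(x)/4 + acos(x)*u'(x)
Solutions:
 u(x) = C1*exp(5*Integral(1/acos(x), x)/4)


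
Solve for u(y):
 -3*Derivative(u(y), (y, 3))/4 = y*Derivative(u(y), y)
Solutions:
 u(y) = C1 + Integral(C2*airyai(-6^(2/3)*y/3) + C3*airybi(-6^(2/3)*y/3), y)


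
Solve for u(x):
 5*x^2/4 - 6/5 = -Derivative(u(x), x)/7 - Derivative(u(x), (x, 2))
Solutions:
 u(x) = C1 + C2*exp(-x/7) - 35*x^3/12 + 245*x^2/4 - 8491*x/10


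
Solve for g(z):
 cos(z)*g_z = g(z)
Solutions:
 g(z) = C1*sqrt(sin(z) + 1)/sqrt(sin(z) - 1)


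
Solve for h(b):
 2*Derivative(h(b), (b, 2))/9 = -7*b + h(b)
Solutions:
 h(b) = C1*exp(-3*sqrt(2)*b/2) + C2*exp(3*sqrt(2)*b/2) + 7*b


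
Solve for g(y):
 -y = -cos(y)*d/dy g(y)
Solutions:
 g(y) = C1 + Integral(y/cos(y), y)


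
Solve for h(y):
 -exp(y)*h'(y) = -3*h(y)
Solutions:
 h(y) = C1*exp(-3*exp(-y))


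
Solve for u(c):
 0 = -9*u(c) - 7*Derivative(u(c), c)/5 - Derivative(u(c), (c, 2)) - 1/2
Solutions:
 u(c) = (C1*sin(sqrt(851)*c/10) + C2*cos(sqrt(851)*c/10))*exp(-7*c/10) - 1/18


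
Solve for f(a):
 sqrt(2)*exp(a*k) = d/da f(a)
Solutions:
 f(a) = C1 + sqrt(2)*exp(a*k)/k


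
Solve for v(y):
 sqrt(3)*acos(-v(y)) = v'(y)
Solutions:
 Integral(1/acos(-_y), (_y, v(y))) = C1 + sqrt(3)*y


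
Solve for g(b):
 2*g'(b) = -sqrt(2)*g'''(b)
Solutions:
 g(b) = C1 + C2*sin(2^(1/4)*b) + C3*cos(2^(1/4)*b)


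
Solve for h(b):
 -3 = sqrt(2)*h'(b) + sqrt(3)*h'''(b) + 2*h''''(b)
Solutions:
 h(b) = C1 + C2*exp(b*(-2*sqrt(3) + 3^(2/3)/(sqrt(3) + 18*sqrt(2) + sqrt(-3 + (sqrt(3) + 18*sqrt(2))^2))^(1/3) + 3^(1/3)*(sqrt(3) + 18*sqrt(2) + sqrt(-3 + (sqrt(3) + 18*sqrt(2))^2))^(1/3))/12)*sin(3^(1/6)*b*(-3^(2/3)*(sqrt(3) + 18*sqrt(2) + sqrt(-3 + (sqrt(3) + 18*sqrt(2))^2))^(1/3) + 3/(sqrt(3) + 18*sqrt(2) + sqrt(-3 + (sqrt(3) + 18*sqrt(2))^2))^(1/3))/12) + C3*exp(b*(-2*sqrt(3) + 3^(2/3)/(sqrt(3) + 18*sqrt(2) + sqrt(-3 + (sqrt(3) + 18*sqrt(2))^2))^(1/3) + 3^(1/3)*(sqrt(3) + 18*sqrt(2) + sqrt(-3 + (sqrt(3) + 18*sqrt(2))^2))^(1/3))/12)*cos(3^(1/6)*b*(-3^(2/3)*(sqrt(3) + 18*sqrt(2) + sqrt(-3 + (sqrt(3) + 18*sqrt(2))^2))^(1/3) + 3/(sqrt(3) + 18*sqrt(2) + sqrt(-3 + (sqrt(3) + 18*sqrt(2))^2))^(1/3))/12) + C4*exp(-b*(3^(2/3)/(sqrt(3) + 18*sqrt(2) + sqrt(-3 + (sqrt(3) + 18*sqrt(2))^2))^(1/3) + sqrt(3) + 3^(1/3)*(sqrt(3) + 18*sqrt(2) + sqrt(-3 + (sqrt(3) + 18*sqrt(2))^2))^(1/3))/6) - 3*sqrt(2)*b/2


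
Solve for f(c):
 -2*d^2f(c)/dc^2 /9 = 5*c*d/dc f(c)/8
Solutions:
 f(c) = C1 + C2*erf(3*sqrt(10)*c/8)


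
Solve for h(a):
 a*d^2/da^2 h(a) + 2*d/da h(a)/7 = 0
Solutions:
 h(a) = C1 + C2*a^(5/7)


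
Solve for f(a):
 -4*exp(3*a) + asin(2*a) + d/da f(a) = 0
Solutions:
 f(a) = C1 - a*asin(2*a) - sqrt(1 - 4*a^2)/2 + 4*exp(3*a)/3


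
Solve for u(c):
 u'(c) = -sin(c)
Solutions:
 u(c) = C1 + cos(c)


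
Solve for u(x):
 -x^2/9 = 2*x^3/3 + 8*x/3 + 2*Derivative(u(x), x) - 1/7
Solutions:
 u(x) = C1 - x^4/12 - x^3/54 - 2*x^2/3 + x/14


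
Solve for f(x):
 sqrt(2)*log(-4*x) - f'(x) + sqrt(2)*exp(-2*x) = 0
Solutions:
 f(x) = C1 + sqrt(2)*x*log(-x) + sqrt(2)*x*(-1 + 2*log(2)) - sqrt(2)*exp(-2*x)/2


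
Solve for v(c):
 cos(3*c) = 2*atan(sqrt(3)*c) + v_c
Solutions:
 v(c) = C1 - 2*c*atan(sqrt(3)*c) + sqrt(3)*log(3*c^2 + 1)/3 + sin(3*c)/3


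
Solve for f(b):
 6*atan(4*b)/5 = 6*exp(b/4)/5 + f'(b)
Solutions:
 f(b) = C1 + 6*b*atan(4*b)/5 - 24*exp(b/4)/5 - 3*log(16*b^2 + 1)/20


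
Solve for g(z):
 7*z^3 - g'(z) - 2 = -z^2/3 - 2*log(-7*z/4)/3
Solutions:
 g(z) = C1 + 7*z^4/4 + z^3/9 + 2*z*log(-z)/3 + z*(-8/3 - 2*log(2) + 2*log(14)/3)


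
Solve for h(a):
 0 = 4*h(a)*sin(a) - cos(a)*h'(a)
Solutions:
 h(a) = C1/cos(a)^4


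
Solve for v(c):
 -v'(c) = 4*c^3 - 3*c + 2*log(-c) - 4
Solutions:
 v(c) = C1 - c^4 + 3*c^2/2 - 2*c*log(-c) + 6*c


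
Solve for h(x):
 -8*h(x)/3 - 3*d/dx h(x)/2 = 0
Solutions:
 h(x) = C1*exp(-16*x/9)


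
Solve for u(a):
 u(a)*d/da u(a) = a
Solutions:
 u(a) = -sqrt(C1 + a^2)
 u(a) = sqrt(C1 + a^2)


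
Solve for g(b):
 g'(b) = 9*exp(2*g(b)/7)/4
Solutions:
 g(b) = 7*log(-sqrt(-1/(C1 + 9*b))) + 7*log(14)/2
 g(b) = 7*log(-1/(C1 + 9*b))/2 + 7*log(14)/2


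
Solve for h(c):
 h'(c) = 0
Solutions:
 h(c) = C1


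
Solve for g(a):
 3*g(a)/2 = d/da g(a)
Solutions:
 g(a) = C1*exp(3*a/2)


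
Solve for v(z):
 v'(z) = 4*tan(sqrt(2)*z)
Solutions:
 v(z) = C1 - 2*sqrt(2)*log(cos(sqrt(2)*z))


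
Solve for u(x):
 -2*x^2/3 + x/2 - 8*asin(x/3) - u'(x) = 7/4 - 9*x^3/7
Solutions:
 u(x) = C1 + 9*x^4/28 - 2*x^3/9 + x^2/4 - 8*x*asin(x/3) - 7*x/4 - 8*sqrt(9 - x^2)


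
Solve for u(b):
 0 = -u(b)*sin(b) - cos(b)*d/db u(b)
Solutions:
 u(b) = C1*cos(b)


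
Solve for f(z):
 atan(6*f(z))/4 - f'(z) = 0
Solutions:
 Integral(1/atan(6*_y), (_y, f(z))) = C1 + z/4


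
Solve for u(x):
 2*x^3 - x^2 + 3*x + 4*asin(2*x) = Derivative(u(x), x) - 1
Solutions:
 u(x) = C1 + x^4/2 - x^3/3 + 3*x^2/2 + 4*x*asin(2*x) + x + 2*sqrt(1 - 4*x^2)


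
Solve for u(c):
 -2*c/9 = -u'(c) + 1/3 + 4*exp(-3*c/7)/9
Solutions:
 u(c) = C1 + c^2/9 + c/3 - 28*exp(-3*c/7)/27


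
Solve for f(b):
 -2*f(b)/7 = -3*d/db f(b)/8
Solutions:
 f(b) = C1*exp(16*b/21)


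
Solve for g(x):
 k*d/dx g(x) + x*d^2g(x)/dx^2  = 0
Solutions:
 g(x) = C1 + x^(1 - re(k))*(C2*sin(log(x)*Abs(im(k))) + C3*cos(log(x)*im(k)))


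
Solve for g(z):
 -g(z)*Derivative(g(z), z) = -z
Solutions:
 g(z) = -sqrt(C1 + z^2)
 g(z) = sqrt(C1 + z^2)


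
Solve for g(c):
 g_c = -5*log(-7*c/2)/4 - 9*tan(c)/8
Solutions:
 g(c) = C1 - 5*c*log(-c)/4 - 5*c*log(7)/4 + 5*c*log(2)/4 + 5*c/4 + 9*log(cos(c))/8


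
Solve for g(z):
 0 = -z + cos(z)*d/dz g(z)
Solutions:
 g(z) = C1 + Integral(z/cos(z), z)


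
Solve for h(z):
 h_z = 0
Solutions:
 h(z) = C1


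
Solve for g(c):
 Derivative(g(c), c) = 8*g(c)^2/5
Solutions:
 g(c) = -5/(C1 + 8*c)


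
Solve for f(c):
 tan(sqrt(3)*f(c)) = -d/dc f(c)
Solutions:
 f(c) = sqrt(3)*(pi - asin(C1*exp(-sqrt(3)*c)))/3
 f(c) = sqrt(3)*asin(C1*exp(-sqrt(3)*c))/3


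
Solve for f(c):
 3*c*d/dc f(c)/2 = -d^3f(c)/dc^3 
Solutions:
 f(c) = C1 + Integral(C2*airyai(-2^(2/3)*3^(1/3)*c/2) + C3*airybi(-2^(2/3)*3^(1/3)*c/2), c)


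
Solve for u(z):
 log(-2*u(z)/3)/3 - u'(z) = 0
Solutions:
 -3*Integral(1/(log(-_y) - log(3) + log(2)), (_y, u(z))) = C1 - z


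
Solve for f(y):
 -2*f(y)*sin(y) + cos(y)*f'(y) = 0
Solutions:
 f(y) = C1/cos(y)^2


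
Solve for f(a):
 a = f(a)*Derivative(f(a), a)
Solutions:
 f(a) = -sqrt(C1 + a^2)
 f(a) = sqrt(C1 + a^2)


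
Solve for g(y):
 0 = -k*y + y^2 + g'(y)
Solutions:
 g(y) = C1 + k*y^2/2 - y^3/3


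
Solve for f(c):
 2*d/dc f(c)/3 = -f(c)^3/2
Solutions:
 f(c) = -sqrt(2)*sqrt(-1/(C1 - 3*c))
 f(c) = sqrt(2)*sqrt(-1/(C1 - 3*c))


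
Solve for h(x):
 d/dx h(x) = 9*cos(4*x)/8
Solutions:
 h(x) = C1 + 9*sin(4*x)/32


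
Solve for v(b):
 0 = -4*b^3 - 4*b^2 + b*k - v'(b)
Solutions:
 v(b) = C1 - b^4 - 4*b^3/3 + b^2*k/2


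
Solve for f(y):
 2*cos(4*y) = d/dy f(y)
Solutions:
 f(y) = C1 + sin(4*y)/2


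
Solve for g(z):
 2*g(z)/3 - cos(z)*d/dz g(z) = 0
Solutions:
 g(z) = C1*(sin(z) + 1)^(1/3)/(sin(z) - 1)^(1/3)


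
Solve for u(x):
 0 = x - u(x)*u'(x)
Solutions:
 u(x) = -sqrt(C1 + x^2)
 u(x) = sqrt(C1 + x^2)


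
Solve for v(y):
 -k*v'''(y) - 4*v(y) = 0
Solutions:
 v(y) = C1*exp(2^(2/3)*y*(-1/k)^(1/3)) + C2*exp(2^(2/3)*y*(-1/k)^(1/3)*(-1 + sqrt(3)*I)/2) + C3*exp(-2^(2/3)*y*(-1/k)^(1/3)*(1 + sqrt(3)*I)/2)


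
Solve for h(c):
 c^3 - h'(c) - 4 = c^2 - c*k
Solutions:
 h(c) = C1 + c^4/4 - c^3/3 + c^2*k/2 - 4*c


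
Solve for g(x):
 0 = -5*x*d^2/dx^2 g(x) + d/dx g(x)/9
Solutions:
 g(x) = C1 + C2*x^(46/45)


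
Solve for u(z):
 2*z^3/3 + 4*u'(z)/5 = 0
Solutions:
 u(z) = C1 - 5*z^4/24


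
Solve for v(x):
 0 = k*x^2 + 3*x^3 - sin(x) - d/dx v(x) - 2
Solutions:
 v(x) = C1 + k*x^3/3 + 3*x^4/4 - 2*x + cos(x)


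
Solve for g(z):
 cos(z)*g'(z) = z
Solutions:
 g(z) = C1 + Integral(z/cos(z), z)


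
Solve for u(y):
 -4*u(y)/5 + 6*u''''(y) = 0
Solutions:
 u(y) = C1*exp(-15^(3/4)*2^(1/4)*y/15) + C2*exp(15^(3/4)*2^(1/4)*y/15) + C3*sin(15^(3/4)*2^(1/4)*y/15) + C4*cos(15^(3/4)*2^(1/4)*y/15)


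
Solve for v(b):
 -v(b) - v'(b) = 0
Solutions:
 v(b) = C1*exp(-b)


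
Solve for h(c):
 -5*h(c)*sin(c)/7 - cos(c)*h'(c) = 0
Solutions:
 h(c) = C1*cos(c)^(5/7)


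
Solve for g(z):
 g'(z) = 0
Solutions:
 g(z) = C1


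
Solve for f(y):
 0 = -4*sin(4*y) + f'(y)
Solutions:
 f(y) = C1 - cos(4*y)


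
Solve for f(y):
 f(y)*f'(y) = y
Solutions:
 f(y) = -sqrt(C1 + y^2)
 f(y) = sqrt(C1 + y^2)


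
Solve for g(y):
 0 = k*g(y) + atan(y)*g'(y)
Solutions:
 g(y) = C1*exp(-k*Integral(1/atan(y), y))
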